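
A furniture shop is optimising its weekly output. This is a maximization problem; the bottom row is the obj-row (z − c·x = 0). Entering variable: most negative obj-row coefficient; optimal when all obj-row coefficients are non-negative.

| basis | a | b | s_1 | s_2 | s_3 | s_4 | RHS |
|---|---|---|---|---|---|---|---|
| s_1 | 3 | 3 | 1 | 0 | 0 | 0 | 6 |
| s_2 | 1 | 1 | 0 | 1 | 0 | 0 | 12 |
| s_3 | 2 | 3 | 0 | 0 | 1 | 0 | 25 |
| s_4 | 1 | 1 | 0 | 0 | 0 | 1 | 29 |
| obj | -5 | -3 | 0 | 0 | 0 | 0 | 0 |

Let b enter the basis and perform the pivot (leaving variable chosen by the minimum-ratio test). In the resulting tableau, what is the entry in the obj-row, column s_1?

Ratio test on column b — row 1: 6/3 = 2; row 2: 12/1 = 12; row 3: 25/3 = 25/3; row 4: 29/1 = 29. Minimum is 2 at row 1 (s_1 leaves); pivot element 3.
Divide row 1 by 3; eliminate column b from the other rows.
obj-row update in column s_1: 0 − (-3)·(1/3) = 1.

1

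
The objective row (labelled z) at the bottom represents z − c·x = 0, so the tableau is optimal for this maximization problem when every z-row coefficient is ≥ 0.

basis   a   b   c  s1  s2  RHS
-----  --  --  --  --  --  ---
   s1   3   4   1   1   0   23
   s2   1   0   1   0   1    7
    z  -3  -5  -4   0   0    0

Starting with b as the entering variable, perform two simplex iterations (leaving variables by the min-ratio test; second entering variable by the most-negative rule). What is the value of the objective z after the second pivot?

Ratio test on column b — row 1: 23/4 = 23/4; row 2: entry 0 ≤ 0. Minimum is 23/4 at row 1 (s1 leaves); pivot element 4.
Pivot on row 1; the z-row RHS becomes 0 − (-5)·(23/4) = 115/4.
Next entering variable (most negative z-row entry -11/4): c.
Ratio test on column c — row 1: (23/4)/(1/4) = 23; row 2: 7/1 = 7. Minimum is 7 at row 2 (s2 leaves); pivot element 1.
After the second pivot the z-row RHS is 115/4 − (-11/4)·7 = 48.

48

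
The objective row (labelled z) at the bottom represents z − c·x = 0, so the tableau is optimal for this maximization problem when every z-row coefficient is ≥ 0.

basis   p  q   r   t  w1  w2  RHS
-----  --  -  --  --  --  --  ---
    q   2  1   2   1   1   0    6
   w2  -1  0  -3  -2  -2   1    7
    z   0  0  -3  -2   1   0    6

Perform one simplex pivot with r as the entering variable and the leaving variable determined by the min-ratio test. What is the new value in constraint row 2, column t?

-1/2

Ratio test on column r — row 1: 6/2 = 3; row 2: entry -3 ≤ 0. Minimum is 3 at row 1 (q leaves); pivot element 2.
Divide row 1 by 2; eliminate column r from the other rows.
Row 2 update in column t: -2 − (-3)·(1/2) = -1/2.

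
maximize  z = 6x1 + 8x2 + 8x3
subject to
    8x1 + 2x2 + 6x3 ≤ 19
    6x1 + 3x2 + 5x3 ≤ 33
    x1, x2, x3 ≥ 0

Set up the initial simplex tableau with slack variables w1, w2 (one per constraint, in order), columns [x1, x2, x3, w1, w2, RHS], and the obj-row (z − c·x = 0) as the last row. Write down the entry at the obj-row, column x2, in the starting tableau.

The obj-row carries the negated objective coefficients: the x2 entry is -8.

-8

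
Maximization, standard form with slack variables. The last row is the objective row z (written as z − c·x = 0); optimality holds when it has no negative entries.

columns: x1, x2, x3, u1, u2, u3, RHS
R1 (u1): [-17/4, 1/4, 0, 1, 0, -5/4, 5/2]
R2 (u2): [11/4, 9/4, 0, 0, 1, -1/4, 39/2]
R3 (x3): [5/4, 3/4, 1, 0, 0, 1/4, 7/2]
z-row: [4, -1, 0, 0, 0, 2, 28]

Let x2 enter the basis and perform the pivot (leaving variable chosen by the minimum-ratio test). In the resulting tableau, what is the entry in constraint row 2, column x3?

Ratio test on column x2 — row 1: (5/2)/(1/4) = 10; row 2: (39/2)/(9/4) = 26/3; row 3: (7/2)/(3/4) = 14/3. Minimum is 14/3 at row 3 (x3 leaves); pivot element 3/4.
Divide row 3 by 3/4; eliminate column x2 from the other rows.
Row 2 update in column x3: 0 − (9/4)·(4/3) = -3.

-3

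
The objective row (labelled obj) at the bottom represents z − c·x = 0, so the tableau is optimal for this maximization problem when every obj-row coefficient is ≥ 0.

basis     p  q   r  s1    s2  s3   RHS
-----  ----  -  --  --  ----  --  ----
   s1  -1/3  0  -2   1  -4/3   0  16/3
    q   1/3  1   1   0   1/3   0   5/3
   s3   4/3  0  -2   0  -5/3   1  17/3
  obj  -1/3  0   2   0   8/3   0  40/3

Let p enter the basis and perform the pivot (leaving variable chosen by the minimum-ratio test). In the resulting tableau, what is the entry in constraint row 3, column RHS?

Ratio test on column p — row 1: entry -1/3 ≤ 0; row 2: (5/3)/(1/3) = 5; row 3: (17/3)/(4/3) = 17/4. Minimum is 17/4 at row 3 (s3 leaves); pivot element 4/3.
Divide row 3 by 4/3; eliminate column p from the other rows.
In the new row 3, the RHS entry is the old entry divided by the pivot: (17/3)/(4/3) = 17/4.

17/4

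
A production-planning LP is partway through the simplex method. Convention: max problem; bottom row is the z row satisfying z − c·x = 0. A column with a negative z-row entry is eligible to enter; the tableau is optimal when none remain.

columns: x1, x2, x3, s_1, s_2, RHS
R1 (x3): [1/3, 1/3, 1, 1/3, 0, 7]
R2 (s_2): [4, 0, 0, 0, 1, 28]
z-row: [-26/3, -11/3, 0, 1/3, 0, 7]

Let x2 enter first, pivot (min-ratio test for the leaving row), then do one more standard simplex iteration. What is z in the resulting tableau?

Ratio test on column x2 — row 1: 7/(1/3) = 21; row 2: entry 0 ≤ 0. Minimum is 21 at row 1 (x3 leaves); pivot element 1/3.
Pivot on row 1; the z-row RHS becomes 7 − (-11/3)·21 = 84.
Next entering variable (most negative z-row entry -5): x1.
Ratio test on column x1 — row 1: 21/1 = 21; row 2: 28/4 = 7. Minimum is 7 at row 2 (s_2 leaves); pivot element 4.
After the second pivot the z-row RHS is 84 − (-5)·7 = 119.

119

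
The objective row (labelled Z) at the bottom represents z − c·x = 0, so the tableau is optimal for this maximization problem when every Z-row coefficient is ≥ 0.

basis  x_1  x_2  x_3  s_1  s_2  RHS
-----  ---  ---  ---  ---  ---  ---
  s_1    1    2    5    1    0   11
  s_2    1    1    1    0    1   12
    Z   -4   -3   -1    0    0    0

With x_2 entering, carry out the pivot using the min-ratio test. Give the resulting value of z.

Ratio test on column x_2 — row 1: 11/2 = 11/2; row 2: 12/1 = 12. Minimum is 11/2 at row 1 (s_1 leaves); pivot element 2.
Pivot on row 1; the Z-row RHS becomes 0 − (-3)·(11/2) = 33/2.

33/2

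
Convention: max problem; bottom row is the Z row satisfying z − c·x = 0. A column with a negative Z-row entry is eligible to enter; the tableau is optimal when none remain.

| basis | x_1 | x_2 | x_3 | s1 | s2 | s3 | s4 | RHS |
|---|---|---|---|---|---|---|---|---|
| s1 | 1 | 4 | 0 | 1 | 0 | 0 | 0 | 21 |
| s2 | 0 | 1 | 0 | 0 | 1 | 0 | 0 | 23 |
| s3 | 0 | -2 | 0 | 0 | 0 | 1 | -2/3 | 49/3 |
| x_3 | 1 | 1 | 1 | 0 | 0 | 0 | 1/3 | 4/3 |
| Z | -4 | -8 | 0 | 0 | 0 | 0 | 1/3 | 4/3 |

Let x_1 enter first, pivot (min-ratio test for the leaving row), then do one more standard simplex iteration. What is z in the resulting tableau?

Ratio test on column x_1 — row 1: 21/1 = 21; row 2: entry 0 ≤ 0; row 3: entry 0 ≤ 0; row 4: (4/3)/1 = 4/3. Minimum is 4/3 at row 4 (x_3 leaves); pivot element 1.
Pivot on row 4; the Z-row RHS becomes 4/3 − (-4)·(4/3) = 20/3.
Next entering variable (most negative Z-row entry -4): x_2.
Ratio test on column x_2 — row 1: (59/3)/3 = 59/9; row 2: 23/1 = 23; row 3: entry -2 ≤ 0; row 4: (4/3)/1 = 4/3. Minimum is 4/3 at row 4 (x_1 leaves); pivot element 1.
After the second pivot the Z-row RHS is 20/3 − (-4)·(4/3) = 12.

12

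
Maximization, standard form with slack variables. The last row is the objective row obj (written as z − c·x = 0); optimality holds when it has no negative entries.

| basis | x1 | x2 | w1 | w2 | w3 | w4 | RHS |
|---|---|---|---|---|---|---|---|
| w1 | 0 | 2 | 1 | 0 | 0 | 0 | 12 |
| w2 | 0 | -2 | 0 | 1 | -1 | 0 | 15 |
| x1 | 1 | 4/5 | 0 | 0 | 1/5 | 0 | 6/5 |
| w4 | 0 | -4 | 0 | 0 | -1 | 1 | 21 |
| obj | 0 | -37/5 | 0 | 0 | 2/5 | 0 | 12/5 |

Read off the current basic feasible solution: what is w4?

21

w4 is basic (row 4); its value is the RHS of that row, 21.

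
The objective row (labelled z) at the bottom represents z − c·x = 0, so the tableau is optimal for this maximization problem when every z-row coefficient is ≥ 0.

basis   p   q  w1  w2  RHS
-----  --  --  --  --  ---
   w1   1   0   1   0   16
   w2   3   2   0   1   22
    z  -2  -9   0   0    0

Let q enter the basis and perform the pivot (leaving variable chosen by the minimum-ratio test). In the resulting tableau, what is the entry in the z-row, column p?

23/2

Ratio test on column q — row 1: entry 0 ≤ 0; row 2: 22/2 = 11. Minimum is 11 at row 2 (w2 leaves); pivot element 2.
Divide row 2 by 2; eliminate column q from the other rows.
z-row update in column p: -2 − (-9)·(3/2) = 23/2.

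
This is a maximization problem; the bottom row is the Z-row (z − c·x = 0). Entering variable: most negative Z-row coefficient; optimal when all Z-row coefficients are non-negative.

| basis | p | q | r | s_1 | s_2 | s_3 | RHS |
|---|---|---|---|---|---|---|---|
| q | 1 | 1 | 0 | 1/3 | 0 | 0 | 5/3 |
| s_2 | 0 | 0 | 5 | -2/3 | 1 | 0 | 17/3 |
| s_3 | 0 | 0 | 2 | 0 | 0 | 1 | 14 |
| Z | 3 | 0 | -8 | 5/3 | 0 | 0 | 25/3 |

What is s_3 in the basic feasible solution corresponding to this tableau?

14

s_3 is basic (row 3); its value is the RHS of that row, 14.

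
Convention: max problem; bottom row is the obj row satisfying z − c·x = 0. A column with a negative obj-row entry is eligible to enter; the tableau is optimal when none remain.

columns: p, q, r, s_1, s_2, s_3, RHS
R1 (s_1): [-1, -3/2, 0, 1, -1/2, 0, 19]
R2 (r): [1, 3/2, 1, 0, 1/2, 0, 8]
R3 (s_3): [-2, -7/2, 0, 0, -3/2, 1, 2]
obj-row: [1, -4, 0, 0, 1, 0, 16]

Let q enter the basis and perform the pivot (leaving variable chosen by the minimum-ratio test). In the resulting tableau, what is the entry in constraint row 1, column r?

1

Ratio test on column q — row 1: entry -3/2 ≤ 0; row 2: 8/(3/2) = 16/3; row 3: entry -7/2 ≤ 0. Minimum is 16/3 at row 2 (r leaves); pivot element 3/2.
Divide row 2 by 3/2; eliminate column q from the other rows.
Row 1 update in column r: 0 − (-3/2)·(2/3) = 1.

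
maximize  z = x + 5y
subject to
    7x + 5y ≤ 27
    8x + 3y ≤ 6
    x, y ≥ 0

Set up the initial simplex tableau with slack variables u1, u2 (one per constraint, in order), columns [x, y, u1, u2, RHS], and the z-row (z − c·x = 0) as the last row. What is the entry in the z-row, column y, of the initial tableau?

-5

The z-row carries the negated objective coefficients: the y entry is -5.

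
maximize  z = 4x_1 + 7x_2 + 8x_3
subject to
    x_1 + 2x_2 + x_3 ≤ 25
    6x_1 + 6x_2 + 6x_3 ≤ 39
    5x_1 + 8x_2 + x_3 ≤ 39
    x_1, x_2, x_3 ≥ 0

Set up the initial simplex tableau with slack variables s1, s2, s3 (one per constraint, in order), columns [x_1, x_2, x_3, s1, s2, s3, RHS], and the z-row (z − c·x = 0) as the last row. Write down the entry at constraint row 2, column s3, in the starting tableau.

0

Slack s3 belongs to constraint 3; its column is the unit vector e_3, so the entry in row 2 is 0.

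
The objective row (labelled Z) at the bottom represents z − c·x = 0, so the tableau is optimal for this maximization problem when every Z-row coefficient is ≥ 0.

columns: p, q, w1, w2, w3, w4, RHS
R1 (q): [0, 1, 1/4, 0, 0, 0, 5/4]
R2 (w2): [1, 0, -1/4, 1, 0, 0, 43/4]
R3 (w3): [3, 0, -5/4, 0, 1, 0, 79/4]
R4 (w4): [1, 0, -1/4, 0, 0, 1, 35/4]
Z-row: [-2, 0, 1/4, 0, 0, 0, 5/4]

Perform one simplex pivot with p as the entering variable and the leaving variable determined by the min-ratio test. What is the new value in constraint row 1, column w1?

1/4

Ratio test on column p — row 1: entry 0 ≤ 0; row 2: (43/4)/1 = 43/4; row 3: (79/4)/3 = 79/12; row 4: (35/4)/1 = 35/4. Minimum is 79/12 at row 3 (w3 leaves); pivot element 3.
Divide row 3 by 3; eliminate column p from the other rows.
Row 1 update in column w1: 1/4 − 0·(-5/12) = 1/4.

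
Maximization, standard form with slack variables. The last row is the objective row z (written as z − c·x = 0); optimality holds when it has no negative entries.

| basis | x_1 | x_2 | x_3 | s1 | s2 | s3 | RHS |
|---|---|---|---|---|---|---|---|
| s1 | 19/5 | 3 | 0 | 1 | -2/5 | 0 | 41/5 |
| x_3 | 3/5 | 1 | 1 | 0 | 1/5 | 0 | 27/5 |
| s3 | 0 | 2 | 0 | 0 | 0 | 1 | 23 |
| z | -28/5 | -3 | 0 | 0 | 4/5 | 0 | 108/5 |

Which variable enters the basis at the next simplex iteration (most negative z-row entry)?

Negative z-row entries: x_1: -28/5, x_2: -3.
The most negative is -28/5 in column x_1, so x_1 enters.

x_1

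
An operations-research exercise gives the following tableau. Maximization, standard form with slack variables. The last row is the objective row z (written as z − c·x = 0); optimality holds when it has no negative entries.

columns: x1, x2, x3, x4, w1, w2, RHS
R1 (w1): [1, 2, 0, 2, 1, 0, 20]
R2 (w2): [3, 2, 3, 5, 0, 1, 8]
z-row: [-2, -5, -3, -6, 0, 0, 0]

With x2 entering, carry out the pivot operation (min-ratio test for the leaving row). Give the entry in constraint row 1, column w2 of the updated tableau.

Ratio test on column x2 — row 1: 20/2 = 10; row 2: 8/2 = 4. Minimum is 4 at row 2 (w2 leaves); pivot element 2.
Divide row 2 by 2; eliminate column x2 from the other rows.
Row 1 update in column w2: 0 − 2·(1/2) = -1.

-1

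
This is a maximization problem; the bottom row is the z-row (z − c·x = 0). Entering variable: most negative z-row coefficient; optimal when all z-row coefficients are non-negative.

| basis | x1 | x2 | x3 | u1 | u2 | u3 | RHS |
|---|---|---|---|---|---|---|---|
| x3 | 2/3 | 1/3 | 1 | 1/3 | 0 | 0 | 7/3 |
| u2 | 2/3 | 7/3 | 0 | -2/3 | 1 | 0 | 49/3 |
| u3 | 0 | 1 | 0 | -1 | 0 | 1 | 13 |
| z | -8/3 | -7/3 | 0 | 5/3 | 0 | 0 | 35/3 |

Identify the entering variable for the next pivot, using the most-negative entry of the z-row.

x1

Negative z-row entries: x1: -8/3, x2: -7/3.
The most negative is -8/3 in column x1, so x1 enters.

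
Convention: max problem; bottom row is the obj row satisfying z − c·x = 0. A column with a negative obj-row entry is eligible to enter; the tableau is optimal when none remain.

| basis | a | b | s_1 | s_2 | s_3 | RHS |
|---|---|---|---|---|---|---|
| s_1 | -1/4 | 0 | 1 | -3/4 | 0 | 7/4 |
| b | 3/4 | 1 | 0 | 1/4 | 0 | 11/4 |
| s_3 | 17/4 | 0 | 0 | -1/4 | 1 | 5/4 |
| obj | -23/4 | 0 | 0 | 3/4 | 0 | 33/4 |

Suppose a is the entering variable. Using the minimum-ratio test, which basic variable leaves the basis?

Column a entries and ratios — s_1: -1/4 ≤ 0, skip; b: (11/4)/(3/4) = 11/3; s_3: (5/4)/(17/4) = 5/17.
Smallest ratio is 5/17 in the row of s_3, so s_3 leaves.

s_3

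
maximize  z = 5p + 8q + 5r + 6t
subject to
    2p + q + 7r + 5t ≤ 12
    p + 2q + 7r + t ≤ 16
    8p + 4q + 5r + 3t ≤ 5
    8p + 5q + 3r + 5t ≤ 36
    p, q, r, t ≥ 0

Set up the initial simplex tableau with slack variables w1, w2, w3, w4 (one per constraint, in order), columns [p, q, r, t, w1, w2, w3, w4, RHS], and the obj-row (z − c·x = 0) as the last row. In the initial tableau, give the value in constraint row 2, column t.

1

Constraint 2 has coefficient 1 on t.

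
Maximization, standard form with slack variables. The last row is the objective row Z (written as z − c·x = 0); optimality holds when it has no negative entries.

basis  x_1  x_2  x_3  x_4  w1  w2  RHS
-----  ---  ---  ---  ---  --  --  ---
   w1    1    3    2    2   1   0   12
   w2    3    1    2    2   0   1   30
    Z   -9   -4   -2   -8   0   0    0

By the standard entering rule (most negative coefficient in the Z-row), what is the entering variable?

Negative Z-row entries: x_1: -9, x_2: -4, x_3: -2, x_4: -8.
The most negative is -9 in column x_1, so x_1 enters.

x_1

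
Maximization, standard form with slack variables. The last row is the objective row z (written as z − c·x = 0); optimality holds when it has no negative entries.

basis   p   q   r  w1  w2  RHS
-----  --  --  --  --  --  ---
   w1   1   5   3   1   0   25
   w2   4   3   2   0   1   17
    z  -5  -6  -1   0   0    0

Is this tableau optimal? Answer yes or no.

The z-row has a negative entry -6 in column q, so it is not optimal.

no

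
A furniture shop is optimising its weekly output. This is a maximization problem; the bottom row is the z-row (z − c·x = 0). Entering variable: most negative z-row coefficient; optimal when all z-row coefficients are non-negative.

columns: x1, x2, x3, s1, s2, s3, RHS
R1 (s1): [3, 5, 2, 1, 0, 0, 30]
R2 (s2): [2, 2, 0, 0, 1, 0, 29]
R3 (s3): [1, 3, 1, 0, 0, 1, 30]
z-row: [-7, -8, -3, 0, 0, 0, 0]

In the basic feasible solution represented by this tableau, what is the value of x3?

x3 is not in the basis, so in the current basic feasible solution x3 = 0.

0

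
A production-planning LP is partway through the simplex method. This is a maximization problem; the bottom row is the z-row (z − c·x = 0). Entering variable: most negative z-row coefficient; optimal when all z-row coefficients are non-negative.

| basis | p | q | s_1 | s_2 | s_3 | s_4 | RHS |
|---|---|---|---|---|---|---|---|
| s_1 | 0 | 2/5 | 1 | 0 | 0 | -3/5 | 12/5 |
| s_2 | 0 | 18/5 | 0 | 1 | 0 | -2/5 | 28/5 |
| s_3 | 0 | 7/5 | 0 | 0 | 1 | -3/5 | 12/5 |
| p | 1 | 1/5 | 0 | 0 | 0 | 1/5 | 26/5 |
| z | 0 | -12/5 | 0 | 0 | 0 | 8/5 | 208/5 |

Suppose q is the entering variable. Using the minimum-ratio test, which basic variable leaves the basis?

s_2

Column q entries and ratios — s_1: (12/5)/(2/5) = 6; s_2: (28/5)/(18/5) = 14/9; s_3: (12/5)/(7/5) = 12/7; p: (26/5)/(1/5) = 26.
Smallest ratio is 14/9 in the row of s_2, so s_2 leaves.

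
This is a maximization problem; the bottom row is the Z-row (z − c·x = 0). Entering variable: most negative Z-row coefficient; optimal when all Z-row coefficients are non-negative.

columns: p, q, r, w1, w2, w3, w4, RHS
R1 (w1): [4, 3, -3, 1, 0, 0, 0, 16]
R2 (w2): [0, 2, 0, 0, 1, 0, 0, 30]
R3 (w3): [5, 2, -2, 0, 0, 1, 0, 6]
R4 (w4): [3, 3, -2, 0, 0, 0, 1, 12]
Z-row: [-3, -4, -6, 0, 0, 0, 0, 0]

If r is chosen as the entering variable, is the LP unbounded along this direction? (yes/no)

yes

Every constraint-row entry in column r is ≤ 0, so increasing r is unbounded.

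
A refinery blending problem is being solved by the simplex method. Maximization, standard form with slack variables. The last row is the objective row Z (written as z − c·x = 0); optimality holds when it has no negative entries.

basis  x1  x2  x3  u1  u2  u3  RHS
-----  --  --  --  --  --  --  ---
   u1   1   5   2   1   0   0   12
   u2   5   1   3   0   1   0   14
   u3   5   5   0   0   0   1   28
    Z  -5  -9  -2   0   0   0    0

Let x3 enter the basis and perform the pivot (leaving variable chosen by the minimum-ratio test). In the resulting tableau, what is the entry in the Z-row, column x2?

-25/3

Ratio test on column x3 — row 1: 12/2 = 6; row 2: 14/3 = 14/3; row 3: entry 0 ≤ 0. Minimum is 14/3 at row 2 (u2 leaves); pivot element 3.
Divide row 2 by 3; eliminate column x3 from the other rows.
Z-row update in column x2: -9 − (-2)·(1/3) = -25/3.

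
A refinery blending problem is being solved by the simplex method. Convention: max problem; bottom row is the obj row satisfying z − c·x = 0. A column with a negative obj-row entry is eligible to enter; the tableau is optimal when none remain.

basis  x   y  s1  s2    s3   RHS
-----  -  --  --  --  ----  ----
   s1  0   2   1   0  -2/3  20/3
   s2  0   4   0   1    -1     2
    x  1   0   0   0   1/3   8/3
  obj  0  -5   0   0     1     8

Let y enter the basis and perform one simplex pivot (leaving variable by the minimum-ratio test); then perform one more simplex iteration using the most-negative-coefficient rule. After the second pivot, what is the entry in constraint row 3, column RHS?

8

Ratio test on column y — row 1: (20/3)/2 = 10/3; row 2: 2/4 = 1/2; row 3: entry 0 ≤ 0. Minimum is 1/2 at row 2 (s2 leaves); pivot element 4.
Divide row 2 by 4; eliminate column y from the other rows.
Second iteration: most negative obj-row entry is -1/4 in column s3, so s3 enters.
Ratio test on column s3 — row 1: entry -1/6 ≤ 0; row 2: entry -1/4 ≤ 0; row 3: (8/3)/(1/3) = 8. Minimum is 8 at row 3 (x leaves); pivot element 1/3.
Divide row 3 by 1/3; eliminate column s3 from the other rows.
After both pivots, the entry at constraint row 3, column RHS is 8.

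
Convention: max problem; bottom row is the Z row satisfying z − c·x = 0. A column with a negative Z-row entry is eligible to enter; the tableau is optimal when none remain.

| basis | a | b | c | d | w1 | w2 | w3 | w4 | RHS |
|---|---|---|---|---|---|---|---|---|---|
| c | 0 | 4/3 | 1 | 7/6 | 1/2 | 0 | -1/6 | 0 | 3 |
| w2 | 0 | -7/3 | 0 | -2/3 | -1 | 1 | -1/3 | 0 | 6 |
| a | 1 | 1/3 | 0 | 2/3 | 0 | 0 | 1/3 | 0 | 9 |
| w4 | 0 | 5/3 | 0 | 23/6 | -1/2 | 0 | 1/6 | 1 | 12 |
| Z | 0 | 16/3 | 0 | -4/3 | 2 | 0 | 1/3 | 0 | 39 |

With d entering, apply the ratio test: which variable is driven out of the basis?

Column d entries and ratios — c: 3/(7/6) = 18/7; w2: -2/3 ≤ 0, skip; a: 9/(2/3) = 27/2; w4: 12/(23/6) = 72/23.
Smallest ratio is 18/7 in the row of c, so c leaves.

c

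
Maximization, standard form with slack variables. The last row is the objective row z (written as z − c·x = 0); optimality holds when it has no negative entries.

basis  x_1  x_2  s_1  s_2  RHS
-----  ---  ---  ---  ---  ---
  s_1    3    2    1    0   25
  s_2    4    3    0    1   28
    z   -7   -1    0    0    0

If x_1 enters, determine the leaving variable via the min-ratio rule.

s_2

Column x_1 entries and ratios — s_1: 25/3 = 25/3; s_2: 28/4 = 7.
Smallest ratio is 7 in the row of s_2, so s_2 leaves.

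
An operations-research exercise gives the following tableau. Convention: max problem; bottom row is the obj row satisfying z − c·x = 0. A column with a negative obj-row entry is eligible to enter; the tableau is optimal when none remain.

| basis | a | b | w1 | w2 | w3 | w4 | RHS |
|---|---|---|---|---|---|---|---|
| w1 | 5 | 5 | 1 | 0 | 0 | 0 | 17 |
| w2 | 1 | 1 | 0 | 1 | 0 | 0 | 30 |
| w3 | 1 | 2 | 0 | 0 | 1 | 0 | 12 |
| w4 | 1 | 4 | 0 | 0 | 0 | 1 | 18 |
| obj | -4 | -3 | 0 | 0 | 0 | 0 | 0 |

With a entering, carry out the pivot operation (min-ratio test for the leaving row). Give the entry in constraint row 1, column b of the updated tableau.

Ratio test on column a — row 1: 17/5 = 17/5; row 2: 30/1 = 30; row 3: 12/1 = 12; row 4: 18/1 = 18. Minimum is 17/5 at row 1 (w1 leaves); pivot element 5.
Divide row 1 by 5; eliminate column a from the other rows.
In the new row 1, the b entry is the old entry divided by the pivot: 5/5 = 1.

1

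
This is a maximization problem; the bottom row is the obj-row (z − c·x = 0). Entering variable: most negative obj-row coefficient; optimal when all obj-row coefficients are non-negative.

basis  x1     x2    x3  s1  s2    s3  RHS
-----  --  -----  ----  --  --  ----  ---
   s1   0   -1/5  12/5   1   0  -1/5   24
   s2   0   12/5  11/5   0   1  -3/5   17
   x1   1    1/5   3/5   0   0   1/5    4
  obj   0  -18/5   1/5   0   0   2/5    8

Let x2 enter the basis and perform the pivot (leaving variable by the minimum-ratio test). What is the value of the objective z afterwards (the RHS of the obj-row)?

Ratio test on column x2 — row 1: entry -1/5 ≤ 0; row 2: 17/(12/5) = 85/12; row 3: 4/(1/5) = 20. Minimum is 85/12 at row 2 (s2 leaves); pivot element 12/5.
Pivot on row 2; the obj-row RHS becomes 8 − (-18/5)·(85/12) = 67/2.

67/2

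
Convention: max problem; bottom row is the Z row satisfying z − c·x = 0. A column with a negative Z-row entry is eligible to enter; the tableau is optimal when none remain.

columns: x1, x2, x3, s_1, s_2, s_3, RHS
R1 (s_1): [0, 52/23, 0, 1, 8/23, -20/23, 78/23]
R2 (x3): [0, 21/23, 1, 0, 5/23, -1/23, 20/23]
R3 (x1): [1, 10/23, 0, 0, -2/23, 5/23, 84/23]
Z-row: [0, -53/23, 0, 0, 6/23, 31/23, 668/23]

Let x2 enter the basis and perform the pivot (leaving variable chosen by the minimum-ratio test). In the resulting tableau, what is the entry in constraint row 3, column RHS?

Ratio test on column x2 — row 1: (78/23)/(52/23) = 3/2; row 2: (20/23)/(21/23) = 20/21; row 3: (84/23)/(10/23) = 42/5. Minimum is 20/21 at row 2 (x3 leaves); pivot element 21/23.
Divide row 2 by 21/23; eliminate column x2 from the other rows.
Row 3 update in column RHS: 84/23 − (10/23)·(20/21) = 68/21.

68/21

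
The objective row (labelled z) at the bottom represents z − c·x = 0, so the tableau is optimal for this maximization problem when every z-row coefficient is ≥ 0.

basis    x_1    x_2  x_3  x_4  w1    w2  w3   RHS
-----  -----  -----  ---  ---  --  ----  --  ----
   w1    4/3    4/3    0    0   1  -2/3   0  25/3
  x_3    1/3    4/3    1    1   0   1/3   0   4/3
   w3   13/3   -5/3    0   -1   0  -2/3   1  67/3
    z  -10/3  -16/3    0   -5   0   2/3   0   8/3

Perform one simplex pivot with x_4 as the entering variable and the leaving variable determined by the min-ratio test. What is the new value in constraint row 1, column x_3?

Ratio test on column x_4 — row 1: entry 0 ≤ 0; row 2: (4/3)/1 = 4/3; row 3: entry -1 ≤ 0. Minimum is 4/3 at row 2 (x_3 leaves); pivot element 1.
Divide row 2 by 1; eliminate column x_4 from the other rows.
Row 1 update in column x_3: 0 − 0·1 = 0.

0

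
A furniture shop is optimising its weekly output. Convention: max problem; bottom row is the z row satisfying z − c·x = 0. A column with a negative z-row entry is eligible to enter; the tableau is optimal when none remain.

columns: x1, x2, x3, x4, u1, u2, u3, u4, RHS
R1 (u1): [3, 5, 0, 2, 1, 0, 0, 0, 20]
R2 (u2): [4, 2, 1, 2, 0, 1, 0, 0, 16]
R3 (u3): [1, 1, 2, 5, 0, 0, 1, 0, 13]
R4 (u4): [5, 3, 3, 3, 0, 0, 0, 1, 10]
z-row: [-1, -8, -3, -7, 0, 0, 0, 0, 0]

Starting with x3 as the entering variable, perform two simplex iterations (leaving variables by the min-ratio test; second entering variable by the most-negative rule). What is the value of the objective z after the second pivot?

80/3

Ratio test on column x3 — row 1: entry 0 ≤ 0; row 2: 16/1 = 16; row 3: 13/2 = 13/2; row 4: 10/3 = 10/3. Minimum is 10/3 at row 4 (u4 leaves); pivot element 3.
Pivot on row 4; the z-row RHS becomes 0 − (-3)·(10/3) = 10.
Next entering variable (most negative z-row entry -5): x2.
Ratio test on column x2 — row 1: 20/5 = 4; row 2: (38/3)/1 = 38/3; row 3: entry -1 ≤ 0; row 4: (10/3)/1 = 10/3. Minimum is 10/3 at row 4 (x3 leaves); pivot element 1.
After the second pivot the z-row RHS is 10 − (-5)·(10/3) = 80/3.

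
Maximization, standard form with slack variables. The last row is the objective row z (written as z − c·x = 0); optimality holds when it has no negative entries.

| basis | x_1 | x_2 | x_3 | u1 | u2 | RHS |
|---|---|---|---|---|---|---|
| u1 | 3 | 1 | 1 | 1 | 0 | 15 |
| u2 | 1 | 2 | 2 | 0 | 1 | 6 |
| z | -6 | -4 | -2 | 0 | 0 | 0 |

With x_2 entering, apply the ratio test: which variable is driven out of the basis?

u2

Column x_2 entries and ratios — u1: 15/1 = 15; u2: 6/2 = 3.
Smallest ratio is 3 in the row of u2, so u2 leaves.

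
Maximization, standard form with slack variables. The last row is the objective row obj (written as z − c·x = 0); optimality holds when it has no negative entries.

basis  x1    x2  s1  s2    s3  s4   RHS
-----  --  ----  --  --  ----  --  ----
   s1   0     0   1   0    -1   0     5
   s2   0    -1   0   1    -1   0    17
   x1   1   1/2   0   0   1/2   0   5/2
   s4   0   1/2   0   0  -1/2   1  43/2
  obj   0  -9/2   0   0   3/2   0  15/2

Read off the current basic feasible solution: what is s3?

0

s3 is not in the basis, so in the current basic feasible solution s3 = 0.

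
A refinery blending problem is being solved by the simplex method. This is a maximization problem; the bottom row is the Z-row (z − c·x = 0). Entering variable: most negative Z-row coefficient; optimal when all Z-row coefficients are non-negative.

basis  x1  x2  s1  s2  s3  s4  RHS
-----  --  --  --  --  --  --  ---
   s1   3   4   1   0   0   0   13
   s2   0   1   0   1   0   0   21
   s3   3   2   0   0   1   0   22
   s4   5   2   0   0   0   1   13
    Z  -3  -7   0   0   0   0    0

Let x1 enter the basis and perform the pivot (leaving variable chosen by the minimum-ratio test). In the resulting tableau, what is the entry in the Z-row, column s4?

Ratio test on column x1 — row 1: 13/3 = 13/3; row 2: entry 0 ≤ 0; row 3: 22/3 = 22/3; row 4: 13/5 = 13/5. Minimum is 13/5 at row 4 (s4 leaves); pivot element 5.
Divide row 4 by 5; eliminate column x1 from the other rows.
Z-row update in column s4: 0 − (-3)·(1/5) = 3/5.

3/5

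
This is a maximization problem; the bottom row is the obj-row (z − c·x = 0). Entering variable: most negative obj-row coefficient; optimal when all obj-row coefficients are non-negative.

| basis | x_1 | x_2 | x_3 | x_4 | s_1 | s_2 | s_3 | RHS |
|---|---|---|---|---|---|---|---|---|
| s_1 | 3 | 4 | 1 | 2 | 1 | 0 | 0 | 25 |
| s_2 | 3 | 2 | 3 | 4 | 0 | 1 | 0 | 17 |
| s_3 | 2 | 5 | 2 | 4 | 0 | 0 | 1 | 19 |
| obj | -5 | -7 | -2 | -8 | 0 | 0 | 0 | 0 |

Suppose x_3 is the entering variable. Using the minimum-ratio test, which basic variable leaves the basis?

s_2

Column x_3 entries and ratios — s_1: 25/1 = 25; s_2: 17/3 = 17/3; s_3: 19/2 = 19/2.
Smallest ratio is 17/3 in the row of s_2, so s_2 leaves.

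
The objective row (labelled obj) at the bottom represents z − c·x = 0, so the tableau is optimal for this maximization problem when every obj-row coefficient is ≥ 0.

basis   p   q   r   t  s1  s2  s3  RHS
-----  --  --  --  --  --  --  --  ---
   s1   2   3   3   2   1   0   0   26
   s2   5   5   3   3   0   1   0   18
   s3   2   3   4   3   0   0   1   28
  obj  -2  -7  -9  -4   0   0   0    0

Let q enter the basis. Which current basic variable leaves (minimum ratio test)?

Column q entries and ratios — s1: 26/3 = 26/3; s2: 18/5 = 18/5; s3: 28/3 = 28/3.
Smallest ratio is 18/5 in the row of s2, so s2 leaves.

s2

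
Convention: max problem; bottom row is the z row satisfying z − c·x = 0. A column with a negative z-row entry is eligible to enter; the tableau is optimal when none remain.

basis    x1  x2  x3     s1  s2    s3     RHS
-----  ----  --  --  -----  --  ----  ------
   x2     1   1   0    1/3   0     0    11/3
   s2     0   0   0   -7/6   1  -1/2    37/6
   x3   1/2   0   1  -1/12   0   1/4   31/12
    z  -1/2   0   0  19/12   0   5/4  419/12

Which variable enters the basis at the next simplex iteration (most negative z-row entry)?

x1

Negative z-row entries: x1: -1/2.
The most negative is -1/2 in column x1, so x1 enters.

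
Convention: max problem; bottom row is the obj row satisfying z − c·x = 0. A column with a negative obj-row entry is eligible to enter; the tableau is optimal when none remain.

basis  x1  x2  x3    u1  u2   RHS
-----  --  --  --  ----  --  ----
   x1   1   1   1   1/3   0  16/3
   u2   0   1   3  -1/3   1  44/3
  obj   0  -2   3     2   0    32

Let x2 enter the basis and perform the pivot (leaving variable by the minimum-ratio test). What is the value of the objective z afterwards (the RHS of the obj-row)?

128/3

Ratio test on column x2 — row 1: (16/3)/1 = 16/3; row 2: (44/3)/1 = 44/3. Minimum is 16/3 at row 1 (x1 leaves); pivot element 1.
Pivot on row 1; the obj-row RHS becomes 32 − (-2)·(16/3) = 128/3.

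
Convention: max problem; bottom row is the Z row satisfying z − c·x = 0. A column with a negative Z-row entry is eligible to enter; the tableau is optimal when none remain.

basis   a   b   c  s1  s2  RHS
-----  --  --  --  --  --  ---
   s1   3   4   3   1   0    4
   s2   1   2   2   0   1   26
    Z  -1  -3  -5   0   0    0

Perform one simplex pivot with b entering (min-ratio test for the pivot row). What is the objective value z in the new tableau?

3

Ratio test on column b — row 1: 4/4 = 1; row 2: 26/2 = 13. Minimum is 1 at row 1 (s1 leaves); pivot element 4.
Pivot on row 1; the Z-row RHS becomes 0 − (-3)·1 = 3.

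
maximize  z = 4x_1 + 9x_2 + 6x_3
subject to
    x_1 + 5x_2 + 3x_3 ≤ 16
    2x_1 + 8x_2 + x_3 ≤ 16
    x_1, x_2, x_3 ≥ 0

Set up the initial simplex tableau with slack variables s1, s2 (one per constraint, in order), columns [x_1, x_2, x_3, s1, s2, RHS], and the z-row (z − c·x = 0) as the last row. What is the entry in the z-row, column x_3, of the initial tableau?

The z-row carries the negated objective coefficients: the x_3 entry is -6.

-6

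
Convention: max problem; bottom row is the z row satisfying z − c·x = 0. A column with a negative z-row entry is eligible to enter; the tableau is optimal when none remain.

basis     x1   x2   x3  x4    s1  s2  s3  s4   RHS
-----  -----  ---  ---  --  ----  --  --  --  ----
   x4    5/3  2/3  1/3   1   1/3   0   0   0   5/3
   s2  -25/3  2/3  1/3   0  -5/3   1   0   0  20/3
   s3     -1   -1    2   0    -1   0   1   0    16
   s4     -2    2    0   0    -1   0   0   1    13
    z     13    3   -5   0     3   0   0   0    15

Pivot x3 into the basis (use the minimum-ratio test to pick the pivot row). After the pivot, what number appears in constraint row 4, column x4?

0

Ratio test on column x3 — row 1: (5/3)/(1/3) = 5; row 2: (20/3)/(1/3) = 20; row 3: 16/2 = 8; row 4: entry 0 ≤ 0. Minimum is 5 at row 1 (x4 leaves); pivot element 1/3.
Divide row 1 by 1/3; eliminate column x3 from the other rows.
Row 4 update in column x4: 0 − 0·3 = 0.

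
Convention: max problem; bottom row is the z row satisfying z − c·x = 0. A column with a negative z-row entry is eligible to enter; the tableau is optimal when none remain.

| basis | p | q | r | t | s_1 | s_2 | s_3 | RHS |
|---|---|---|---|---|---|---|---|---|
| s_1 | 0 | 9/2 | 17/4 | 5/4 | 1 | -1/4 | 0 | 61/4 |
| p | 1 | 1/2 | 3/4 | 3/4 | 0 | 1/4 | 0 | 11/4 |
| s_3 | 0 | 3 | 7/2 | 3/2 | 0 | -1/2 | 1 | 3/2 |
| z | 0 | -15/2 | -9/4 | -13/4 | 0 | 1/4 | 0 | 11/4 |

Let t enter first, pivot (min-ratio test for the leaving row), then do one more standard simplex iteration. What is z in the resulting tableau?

Ratio test on column t — row 1: (61/4)/(5/4) = 61/5; row 2: (11/4)/(3/4) = 11/3; row 3: (3/2)/(3/2) = 1. Minimum is 1 at row 3 (s_3 leaves); pivot element 3/2.
Pivot on row 3; the z-row RHS becomes 11/4 − (-13/4)·1 = 6.
Next entering variable (most negative z-row entry -1): q.
Ratio test on column q — row 1: 14/2 = 7; row 2: entry -1 ≤ 0; row 3: 1/2 = 1/2. Minimum is 1/2 at row 3 (t leaves); pivot element 2.
After the second pivot the z-row RHS is 6 − (-1)·(1/2) = 13/2.

13/2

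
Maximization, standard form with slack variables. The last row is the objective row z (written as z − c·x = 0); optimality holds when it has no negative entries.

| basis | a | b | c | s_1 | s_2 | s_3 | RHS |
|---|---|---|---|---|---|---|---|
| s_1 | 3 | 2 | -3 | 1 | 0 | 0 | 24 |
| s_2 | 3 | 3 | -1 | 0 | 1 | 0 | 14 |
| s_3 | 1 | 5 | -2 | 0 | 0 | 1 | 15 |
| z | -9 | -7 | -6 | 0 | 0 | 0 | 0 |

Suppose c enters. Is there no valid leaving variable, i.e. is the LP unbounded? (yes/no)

yes

Every constraint-row entry in column c is ≤ 0, so increasing c is unbounded.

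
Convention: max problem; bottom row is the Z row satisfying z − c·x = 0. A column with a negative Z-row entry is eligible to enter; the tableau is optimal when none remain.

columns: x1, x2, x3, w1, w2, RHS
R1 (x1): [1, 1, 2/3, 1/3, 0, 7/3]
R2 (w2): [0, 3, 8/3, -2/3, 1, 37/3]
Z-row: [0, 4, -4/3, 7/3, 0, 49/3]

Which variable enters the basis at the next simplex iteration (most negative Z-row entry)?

x3

Negative Z-row entries: x3: -4/3.
The most negative is -4/3 in column x3, so x3 enters.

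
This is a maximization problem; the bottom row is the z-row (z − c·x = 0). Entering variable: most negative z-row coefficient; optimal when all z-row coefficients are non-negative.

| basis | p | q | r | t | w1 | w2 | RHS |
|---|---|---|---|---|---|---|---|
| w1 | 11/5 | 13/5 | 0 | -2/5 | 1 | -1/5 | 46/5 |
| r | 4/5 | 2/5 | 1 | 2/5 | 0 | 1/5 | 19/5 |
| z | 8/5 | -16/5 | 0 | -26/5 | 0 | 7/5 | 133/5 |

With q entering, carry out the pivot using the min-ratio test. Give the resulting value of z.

Ratio test on column q — row 1: (46/5)/(13/5) = 46/13; row 2: (19/5)/(2/5) = 19/2. Minimum is 46/13 at row 1 (w1 leaves); pivot element 13/5.
Pivot on row 1; the z-row RHS becomes 133/5 − (-16/5)·(46/13) = 493/13.

493/13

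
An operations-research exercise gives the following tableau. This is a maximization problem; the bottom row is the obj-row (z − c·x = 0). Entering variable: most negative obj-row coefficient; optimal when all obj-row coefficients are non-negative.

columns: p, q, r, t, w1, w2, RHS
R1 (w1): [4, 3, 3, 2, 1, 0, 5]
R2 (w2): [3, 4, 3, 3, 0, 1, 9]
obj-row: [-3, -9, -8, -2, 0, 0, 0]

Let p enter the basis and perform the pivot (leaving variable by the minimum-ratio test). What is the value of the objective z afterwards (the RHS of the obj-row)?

Ratio test on column p — row 1: 5/4 = 5/4; row 2: 9/3 = 3. Minimum is 5/4 at row 1 (w1 leaves); pivot element 4.
Pivot on row 1; the obj-row RHS becomes 0 − (-3)·(5/4) = 15/4.

15/4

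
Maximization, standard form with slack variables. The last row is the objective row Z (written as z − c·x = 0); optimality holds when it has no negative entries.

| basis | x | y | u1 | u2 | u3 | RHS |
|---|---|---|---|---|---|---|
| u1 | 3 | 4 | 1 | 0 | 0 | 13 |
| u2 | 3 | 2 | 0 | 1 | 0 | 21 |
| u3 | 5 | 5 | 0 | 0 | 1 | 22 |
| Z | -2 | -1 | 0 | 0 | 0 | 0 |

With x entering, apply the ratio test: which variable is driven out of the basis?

Column x entries and ratios — u1: 13/3 = 13/3; u2: 21/3 = 7; u3: 22/5 = 22/5.
Smallest ratio is 13/3 in the row of u1, so u1 leaves.

u1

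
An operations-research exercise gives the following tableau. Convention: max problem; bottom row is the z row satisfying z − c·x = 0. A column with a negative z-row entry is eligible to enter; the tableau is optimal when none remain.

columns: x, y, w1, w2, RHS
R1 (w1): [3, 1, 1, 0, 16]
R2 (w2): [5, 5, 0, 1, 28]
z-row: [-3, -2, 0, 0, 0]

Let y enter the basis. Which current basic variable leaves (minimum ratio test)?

Column y entries and ratios — w1: 16/1 = 16; w2: 28/5 = 28/5.
Smallest ratio is 28/5 in the row of w2, so w2 leaves.

w2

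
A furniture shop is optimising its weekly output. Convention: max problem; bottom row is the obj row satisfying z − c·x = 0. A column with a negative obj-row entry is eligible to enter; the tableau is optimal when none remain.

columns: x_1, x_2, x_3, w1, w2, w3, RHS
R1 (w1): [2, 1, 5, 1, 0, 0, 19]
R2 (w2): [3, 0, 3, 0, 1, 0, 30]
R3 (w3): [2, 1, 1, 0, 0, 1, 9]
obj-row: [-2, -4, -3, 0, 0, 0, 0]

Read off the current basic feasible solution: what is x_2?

0

x_2 is not in the basis, so in the current basic feasible solution x_2 = 0.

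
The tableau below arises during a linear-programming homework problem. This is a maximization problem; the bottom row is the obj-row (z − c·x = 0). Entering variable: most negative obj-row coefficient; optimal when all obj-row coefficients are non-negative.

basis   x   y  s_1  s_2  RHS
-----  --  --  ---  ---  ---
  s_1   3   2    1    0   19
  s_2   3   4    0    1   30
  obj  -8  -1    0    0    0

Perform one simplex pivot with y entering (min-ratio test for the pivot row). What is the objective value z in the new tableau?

Ratio test on column y — row 1: 19/2 = 19/2; row 2: 30/4 = 15/2. Minimum is 15/2 at row 2 (s_2 leaves); pivot element 4.
Pivot on row 2; the obj-row RHS becomes 0 − (-1)·(15/2) = 15/2.

15/2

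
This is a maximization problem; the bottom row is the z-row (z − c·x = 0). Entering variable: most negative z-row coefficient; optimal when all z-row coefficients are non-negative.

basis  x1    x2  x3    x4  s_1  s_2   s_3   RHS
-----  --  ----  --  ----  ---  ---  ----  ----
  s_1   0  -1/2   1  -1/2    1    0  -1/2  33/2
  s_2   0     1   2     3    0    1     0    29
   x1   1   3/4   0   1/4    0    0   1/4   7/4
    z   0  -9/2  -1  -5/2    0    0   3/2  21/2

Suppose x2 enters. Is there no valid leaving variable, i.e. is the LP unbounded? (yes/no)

Column x2 has positive entries in row(s) 2, 3, so the ratio test bounds it — not unbounded.

no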